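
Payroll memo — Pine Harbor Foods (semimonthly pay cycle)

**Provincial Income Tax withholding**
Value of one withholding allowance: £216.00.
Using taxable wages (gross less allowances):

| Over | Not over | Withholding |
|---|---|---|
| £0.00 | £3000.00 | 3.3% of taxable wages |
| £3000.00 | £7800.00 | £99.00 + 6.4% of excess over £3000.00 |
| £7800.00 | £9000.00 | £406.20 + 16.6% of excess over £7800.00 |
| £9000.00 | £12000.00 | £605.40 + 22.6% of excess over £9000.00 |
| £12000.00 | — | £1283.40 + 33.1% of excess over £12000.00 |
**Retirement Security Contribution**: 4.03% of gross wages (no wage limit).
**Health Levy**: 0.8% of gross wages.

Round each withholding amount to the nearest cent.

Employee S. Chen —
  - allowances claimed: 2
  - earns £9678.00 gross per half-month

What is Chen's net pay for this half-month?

Provincial Income Tax: taxable = £9678.00 − 2×£216.00 = £9246.00
  £605.40 + 22.6% × (£9246.00 − £9000.00) = £605.40 + 22.6% × £246.00 = £661.00
Retirement Security Contribution: 4.03% × £9678.00 = £390.02
Health Levy: 0.8% × £9678.00 = £77.42
Total withheld: £661.00 + £390.02 + £77.42 = £1128.44
Net pay: £9678.00 − £1128.44 = £8549.56

£8549.56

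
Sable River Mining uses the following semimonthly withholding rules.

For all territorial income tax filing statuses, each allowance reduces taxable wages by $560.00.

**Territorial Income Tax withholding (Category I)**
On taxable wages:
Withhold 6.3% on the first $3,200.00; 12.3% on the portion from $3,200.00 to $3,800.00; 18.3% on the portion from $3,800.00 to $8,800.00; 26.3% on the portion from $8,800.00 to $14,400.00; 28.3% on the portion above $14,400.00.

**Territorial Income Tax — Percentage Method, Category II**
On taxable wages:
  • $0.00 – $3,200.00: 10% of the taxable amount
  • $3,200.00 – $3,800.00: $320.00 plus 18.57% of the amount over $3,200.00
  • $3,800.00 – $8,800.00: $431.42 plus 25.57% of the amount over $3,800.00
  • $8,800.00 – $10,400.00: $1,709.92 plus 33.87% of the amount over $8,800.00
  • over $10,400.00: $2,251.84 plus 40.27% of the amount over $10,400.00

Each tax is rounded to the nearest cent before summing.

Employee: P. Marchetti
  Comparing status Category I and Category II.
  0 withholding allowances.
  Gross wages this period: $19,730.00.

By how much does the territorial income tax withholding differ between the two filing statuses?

Territorial Income Tax (Category I): taxable = $19,730.00
  $2,663.20 + 28.3% × ($19,730.00 − $14,400.00) = $2,663.20 + 28.3% × $5,330.00 = $4,171.59
Territorial Income Tax (Category II): taxable = $19,730.00
  $2,251.84 + 40.27% × ($19,730.00 − $10,400.00) = $2,251.84 + 40.27% × $9,330.00 = $6,009.03
Difference: |$4,171.59 − $6,009.03| = $1,837.44 (higher under Category II)

$1,837.44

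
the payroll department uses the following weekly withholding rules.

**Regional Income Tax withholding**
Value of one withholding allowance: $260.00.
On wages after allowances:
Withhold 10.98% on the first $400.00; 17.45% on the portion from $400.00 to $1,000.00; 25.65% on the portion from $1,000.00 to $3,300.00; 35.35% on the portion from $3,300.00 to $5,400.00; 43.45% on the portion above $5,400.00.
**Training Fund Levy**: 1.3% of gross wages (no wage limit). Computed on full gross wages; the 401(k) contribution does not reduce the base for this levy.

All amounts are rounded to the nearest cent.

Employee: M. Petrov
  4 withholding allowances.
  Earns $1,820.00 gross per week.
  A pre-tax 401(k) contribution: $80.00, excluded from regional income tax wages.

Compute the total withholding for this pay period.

Regional Income Tax: taxable = $1,820.00 − $80.00 − 4×$260.00 = $700.00
  $43.92 + 17.45% × ($700.00 − $400.00) = $43.92 + 17.45% × $300.00 = $96.27
Training Fund Levy: 1.3% × $1,820.00 = $23.66
Total: $96.27 + $23.66 = $119.93

$119.93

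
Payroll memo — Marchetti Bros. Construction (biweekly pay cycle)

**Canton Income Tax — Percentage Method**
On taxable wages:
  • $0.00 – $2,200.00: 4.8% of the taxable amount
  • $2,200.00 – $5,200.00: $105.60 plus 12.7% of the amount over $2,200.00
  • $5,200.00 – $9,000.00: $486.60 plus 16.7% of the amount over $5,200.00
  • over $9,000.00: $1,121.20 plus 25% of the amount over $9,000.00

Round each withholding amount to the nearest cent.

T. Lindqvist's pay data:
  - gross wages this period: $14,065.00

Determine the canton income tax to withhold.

Canton Income Tax: taxable = $14,065.00
  $1,121.20 + 25% × ($14,065.00 − $9,000.00) = $1,121.20 + 25% × $5,065.00 = $2,387.45

$2,387.45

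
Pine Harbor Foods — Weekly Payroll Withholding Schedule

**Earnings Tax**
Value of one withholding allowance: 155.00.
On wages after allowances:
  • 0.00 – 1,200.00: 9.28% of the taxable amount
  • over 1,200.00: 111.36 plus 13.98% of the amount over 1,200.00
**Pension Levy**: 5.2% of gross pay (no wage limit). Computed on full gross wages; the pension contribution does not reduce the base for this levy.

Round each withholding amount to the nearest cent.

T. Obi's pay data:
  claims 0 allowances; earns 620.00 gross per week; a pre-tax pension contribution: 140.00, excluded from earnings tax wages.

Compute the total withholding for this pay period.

76.78

Earnings Tax: taxable = 620.00 − 140.00 = 480.00
  9.28% × 480.00 = 44.54
Pension Levy: 5.2% × 620.00 = 32.24
Total: 44.54 + 32.24 = 76.78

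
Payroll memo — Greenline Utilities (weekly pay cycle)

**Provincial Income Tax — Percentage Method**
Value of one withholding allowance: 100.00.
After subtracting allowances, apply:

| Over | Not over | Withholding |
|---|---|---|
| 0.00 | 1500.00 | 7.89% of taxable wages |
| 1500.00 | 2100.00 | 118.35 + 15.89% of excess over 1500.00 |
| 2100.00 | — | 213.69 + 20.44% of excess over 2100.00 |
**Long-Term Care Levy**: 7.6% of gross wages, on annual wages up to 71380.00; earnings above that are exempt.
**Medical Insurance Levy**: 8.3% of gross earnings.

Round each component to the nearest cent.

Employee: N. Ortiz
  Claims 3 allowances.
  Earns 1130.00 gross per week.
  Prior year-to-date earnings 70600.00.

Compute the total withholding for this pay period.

218.56

Provincial Income Tax: taxable = 1130.00 − 3×100.00 = 830.00
  7.89% × 830.00 = 65.49
Long-Term Care Levy: cap 71380.00 − YTD 70600.00 = 780.00 subject; 7.6% × 780.00 = 59.28
Medical Insurance Levy: 8.3% × 1130.00 = 93.79
Total: 65.49 + 59.28 + 93.79 = 218.56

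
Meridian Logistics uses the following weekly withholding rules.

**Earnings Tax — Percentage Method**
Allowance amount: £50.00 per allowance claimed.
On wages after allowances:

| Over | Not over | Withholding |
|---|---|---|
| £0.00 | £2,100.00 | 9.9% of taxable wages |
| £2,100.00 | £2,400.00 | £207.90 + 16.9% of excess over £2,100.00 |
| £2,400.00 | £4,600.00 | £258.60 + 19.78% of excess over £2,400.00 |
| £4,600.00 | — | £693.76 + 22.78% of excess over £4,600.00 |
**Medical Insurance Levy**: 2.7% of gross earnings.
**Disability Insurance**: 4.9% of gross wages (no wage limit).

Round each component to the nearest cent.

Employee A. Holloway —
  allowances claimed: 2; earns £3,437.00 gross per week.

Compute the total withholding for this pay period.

£705.15

Earnings Tax: taxable = £3,437.00 − 2×£50.00 = £3,337.00
  £258.60 + 19.78% × (£3,337.00 − £2,400.00) = £258.60 + 19.78% × £937.00 = £443.94
Medical Insurance Levy: 2.7% × £3,437.00 = £92.80
Disability Insurance: 4.9% × £3,437.00 = £168.41
Total: £443.94 + £92.80 + £168.41 = £705.15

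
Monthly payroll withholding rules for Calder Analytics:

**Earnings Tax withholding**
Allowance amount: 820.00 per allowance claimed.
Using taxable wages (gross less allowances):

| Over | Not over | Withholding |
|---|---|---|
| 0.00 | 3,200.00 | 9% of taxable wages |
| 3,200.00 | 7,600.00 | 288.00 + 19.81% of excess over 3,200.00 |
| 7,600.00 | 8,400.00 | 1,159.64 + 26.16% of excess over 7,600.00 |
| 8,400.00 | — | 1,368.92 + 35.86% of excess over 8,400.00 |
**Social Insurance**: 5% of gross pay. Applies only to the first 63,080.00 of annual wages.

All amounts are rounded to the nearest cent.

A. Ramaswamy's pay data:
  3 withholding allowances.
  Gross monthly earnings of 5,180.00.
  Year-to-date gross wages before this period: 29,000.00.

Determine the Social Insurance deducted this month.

Social Insurance: 5% × 5,180.00 = 259.00

259.00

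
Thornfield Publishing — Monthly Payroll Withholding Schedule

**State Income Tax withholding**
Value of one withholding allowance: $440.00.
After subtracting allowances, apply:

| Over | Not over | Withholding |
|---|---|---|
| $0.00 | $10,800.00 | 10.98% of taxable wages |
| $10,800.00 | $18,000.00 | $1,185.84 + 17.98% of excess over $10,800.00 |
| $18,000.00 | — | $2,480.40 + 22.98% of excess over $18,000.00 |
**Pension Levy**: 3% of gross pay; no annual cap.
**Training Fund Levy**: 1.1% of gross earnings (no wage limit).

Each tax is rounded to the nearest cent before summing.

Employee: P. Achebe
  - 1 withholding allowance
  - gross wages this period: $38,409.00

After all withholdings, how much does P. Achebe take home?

$29,764.95

State Income Tax: taxable = $38,409.00 − 1×$440.00 = $37,969.00
  $2,480.40 + 22.98% × ($37,969.00 − $18,000.00) = $2,480.40 + 22.98% × $19,969.00 = $7,069.28
Pension Levy: 3% × $38,409.00 = $1,152.27
Training Fund Levy: 1.1% × $38,409.00 = $422.50
Total withheld: $7,069.28 + $1,152.27 + $422.50 = $8,644.05
Net pay: $38,409.00 − $8,644.05 = $29,764.95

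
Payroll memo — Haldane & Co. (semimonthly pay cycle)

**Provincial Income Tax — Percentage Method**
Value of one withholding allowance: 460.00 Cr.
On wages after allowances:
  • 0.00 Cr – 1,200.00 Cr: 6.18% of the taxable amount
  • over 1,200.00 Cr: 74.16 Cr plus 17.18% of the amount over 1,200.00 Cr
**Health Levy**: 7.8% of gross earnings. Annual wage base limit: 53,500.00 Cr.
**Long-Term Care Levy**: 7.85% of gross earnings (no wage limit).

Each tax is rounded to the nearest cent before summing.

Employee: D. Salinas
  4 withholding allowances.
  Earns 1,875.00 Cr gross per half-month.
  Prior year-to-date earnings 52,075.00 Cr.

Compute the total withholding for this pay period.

Provincial Income Tax: taxable = 1,875.00 Cr − 4×460.00 Cr = 35.00 Cr
  6.18% × 35.00 Cr = 2.16 Cr
Health Levy: cap 53,500.00 Cr − YTD 52,075.00 Cr = 1,425.00 Cr subject; 7.8% × 1,425.00 Cr = 111.15 Cr
Long-Term Care Levy: 7.85% × 1,875.00 Cr = 147.19 Cr
Total: 2.16 Cr + 111.15 Cr + 147.19 Cr = 260.50 Cr

260.50 Cr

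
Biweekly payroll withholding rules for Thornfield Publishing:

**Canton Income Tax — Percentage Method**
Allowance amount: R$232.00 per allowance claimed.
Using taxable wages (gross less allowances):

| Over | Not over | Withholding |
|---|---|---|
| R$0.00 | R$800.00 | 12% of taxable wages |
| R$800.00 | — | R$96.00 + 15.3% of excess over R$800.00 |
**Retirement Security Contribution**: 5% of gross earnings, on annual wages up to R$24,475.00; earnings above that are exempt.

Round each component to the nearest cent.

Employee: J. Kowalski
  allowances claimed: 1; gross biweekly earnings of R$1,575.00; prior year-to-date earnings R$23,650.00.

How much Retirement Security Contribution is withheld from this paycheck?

R$41.25

Retirement Security Contribution: cap R$24,475.00 − YTD R$23,650.00 = R$825.00 subject; 5% × R$825.00 = R$41.25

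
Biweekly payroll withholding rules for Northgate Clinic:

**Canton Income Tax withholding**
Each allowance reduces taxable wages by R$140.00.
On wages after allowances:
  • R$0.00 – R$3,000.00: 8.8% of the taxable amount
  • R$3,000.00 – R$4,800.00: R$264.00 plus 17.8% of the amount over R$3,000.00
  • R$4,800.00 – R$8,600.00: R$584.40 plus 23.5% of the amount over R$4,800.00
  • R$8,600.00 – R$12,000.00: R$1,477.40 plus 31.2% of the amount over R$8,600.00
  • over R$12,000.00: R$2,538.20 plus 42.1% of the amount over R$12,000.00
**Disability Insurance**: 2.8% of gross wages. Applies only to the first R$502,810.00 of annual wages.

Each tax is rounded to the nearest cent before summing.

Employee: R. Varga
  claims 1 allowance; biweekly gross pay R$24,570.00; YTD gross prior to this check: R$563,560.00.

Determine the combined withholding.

Canton Income Tax: taxable = R$24,570.00 − 1×R$140.00 = R$24,430.00
  R$2,538.20 + 42.1% × (R$24,430.00 − R$12,000.00) = R$2,538.20 + 42.1% × R$12,430.00 = R$7,771.23
Disability Insurance: YTD R$563,560.00 ≥ cap R$502,810.00 → R$0.00
Total: R$7,771.23 + R$0.00 = R$7,771.23

R$7,771.23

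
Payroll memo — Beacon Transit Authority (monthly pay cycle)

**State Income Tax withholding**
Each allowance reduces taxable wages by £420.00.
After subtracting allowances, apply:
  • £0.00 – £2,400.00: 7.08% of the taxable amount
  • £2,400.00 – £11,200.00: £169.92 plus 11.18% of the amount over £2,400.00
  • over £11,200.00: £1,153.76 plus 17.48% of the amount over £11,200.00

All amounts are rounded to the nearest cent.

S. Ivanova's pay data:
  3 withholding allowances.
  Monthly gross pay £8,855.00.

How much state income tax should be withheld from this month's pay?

State Income Tax: taxable = £8,855.00 − 3×£420.00 = £7,595.00
  £169.92 + 11.18% × (£7,595.00 − £2,400.00) = £169.92 + 11.18% × £5,195.00 = £750.72

£750.72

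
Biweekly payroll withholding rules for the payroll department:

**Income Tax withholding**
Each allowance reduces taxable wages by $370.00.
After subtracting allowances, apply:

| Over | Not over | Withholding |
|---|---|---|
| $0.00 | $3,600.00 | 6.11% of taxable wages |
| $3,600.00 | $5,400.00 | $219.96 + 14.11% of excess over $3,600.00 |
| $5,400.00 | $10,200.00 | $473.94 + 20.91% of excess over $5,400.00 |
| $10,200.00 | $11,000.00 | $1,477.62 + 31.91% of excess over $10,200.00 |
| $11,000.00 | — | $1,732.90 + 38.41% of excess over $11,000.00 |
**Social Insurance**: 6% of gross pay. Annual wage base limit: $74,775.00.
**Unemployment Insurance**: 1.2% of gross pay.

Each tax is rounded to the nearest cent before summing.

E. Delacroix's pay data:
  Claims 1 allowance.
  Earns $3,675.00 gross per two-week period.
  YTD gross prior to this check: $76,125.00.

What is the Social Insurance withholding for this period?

Social Insurance: YTD $76,125.00 ≥ cap $74,775.00 → $0.00

$0.00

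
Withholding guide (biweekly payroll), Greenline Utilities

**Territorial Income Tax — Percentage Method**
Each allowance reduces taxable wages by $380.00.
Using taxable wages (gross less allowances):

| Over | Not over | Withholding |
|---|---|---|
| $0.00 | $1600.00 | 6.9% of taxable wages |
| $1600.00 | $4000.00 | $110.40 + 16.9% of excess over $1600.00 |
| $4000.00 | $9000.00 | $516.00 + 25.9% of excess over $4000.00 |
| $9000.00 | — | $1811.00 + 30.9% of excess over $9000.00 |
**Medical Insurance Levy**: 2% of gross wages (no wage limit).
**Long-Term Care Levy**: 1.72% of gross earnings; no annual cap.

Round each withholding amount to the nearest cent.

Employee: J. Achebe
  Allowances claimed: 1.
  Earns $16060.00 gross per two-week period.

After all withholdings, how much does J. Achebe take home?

Territorial Income Tax: taxable = $16060.00 − 1×$380.00 = $15680.00
  $1811.00 + 30.9% × ($15680.00 − $9000.00) = $1811.00 + 30.9% × $6680.00 = $3875.12
Medical Insurance Levy: 2% × $16060.00 = $321.20
Long-Term Care Levy: 1.72% × $16060.00 = $276.23
Total withheld: $3875.12 + $321.20 + $276.23 = $4472.55
Net pay: $16060.00 − $4472.55 = $11587.45

$11587.45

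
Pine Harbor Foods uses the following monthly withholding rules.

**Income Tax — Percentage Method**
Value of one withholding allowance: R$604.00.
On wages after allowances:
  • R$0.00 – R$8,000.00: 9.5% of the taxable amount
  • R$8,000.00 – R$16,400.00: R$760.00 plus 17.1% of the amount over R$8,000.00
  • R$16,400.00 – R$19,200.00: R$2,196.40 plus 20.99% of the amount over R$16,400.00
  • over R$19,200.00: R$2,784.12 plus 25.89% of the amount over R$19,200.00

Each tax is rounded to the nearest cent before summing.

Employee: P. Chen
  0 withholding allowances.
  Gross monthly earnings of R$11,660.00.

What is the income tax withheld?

R$1,385.86

Income Tax: taxable = R$11,660.00
  R$760.00 + 17.1% × (R$11,660.00 − R$8,000.00) = R$760.00 + 17.1% × R$3,660.00 = R$1,385.86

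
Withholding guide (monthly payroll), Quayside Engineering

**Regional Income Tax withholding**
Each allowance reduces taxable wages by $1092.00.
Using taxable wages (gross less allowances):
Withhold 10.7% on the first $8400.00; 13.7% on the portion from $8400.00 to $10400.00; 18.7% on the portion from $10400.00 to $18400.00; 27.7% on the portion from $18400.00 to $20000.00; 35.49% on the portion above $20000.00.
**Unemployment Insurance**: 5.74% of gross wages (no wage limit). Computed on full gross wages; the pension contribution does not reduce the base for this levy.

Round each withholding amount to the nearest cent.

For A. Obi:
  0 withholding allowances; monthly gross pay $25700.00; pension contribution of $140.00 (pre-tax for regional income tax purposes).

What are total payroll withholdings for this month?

Regional Income Tax: taxable = $25700.00 − $140.00 = $25560.00
  $3112.00 + 35.49% × ($25560.00 − $20000.00) = $3112.00 + 35.49% × $5560.00 = $5085.24
Unemployment Insurance: 5.74% × $25700.00 = $1475.18
Total: $5085.24 + $1475.18 = $6560.42

$6560.42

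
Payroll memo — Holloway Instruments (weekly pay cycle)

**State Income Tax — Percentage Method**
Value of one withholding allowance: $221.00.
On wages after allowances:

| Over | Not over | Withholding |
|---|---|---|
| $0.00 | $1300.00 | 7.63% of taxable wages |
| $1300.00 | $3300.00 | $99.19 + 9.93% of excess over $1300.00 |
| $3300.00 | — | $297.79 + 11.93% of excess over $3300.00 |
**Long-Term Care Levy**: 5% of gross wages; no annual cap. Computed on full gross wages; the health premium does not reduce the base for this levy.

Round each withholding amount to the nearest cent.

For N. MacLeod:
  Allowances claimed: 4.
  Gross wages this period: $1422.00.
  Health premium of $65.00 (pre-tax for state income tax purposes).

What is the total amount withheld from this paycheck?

State Income Tax: taxable = $1422.00 − $65.00 − 4×$221.00 = $473.00
  7.63% × $473.00 = $36.09
Long-Term Care Levy: 5% × $1422.00 = $71.10
Total: $36.09 + $71.10 = $107.19

$107.19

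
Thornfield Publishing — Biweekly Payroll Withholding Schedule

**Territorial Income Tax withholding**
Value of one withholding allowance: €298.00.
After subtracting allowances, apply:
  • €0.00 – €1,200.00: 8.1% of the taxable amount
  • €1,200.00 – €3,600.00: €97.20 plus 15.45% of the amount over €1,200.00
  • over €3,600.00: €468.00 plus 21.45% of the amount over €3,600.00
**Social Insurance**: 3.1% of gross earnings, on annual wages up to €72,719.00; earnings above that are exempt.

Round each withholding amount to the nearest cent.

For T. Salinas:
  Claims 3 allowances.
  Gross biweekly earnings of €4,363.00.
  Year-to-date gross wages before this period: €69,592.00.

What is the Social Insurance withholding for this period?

€96.94

Social Insurance: cap €72,719.00 − YTD €69,592.00 = €3,127.00 subject; 3.1% × €3,127.00 = €96.94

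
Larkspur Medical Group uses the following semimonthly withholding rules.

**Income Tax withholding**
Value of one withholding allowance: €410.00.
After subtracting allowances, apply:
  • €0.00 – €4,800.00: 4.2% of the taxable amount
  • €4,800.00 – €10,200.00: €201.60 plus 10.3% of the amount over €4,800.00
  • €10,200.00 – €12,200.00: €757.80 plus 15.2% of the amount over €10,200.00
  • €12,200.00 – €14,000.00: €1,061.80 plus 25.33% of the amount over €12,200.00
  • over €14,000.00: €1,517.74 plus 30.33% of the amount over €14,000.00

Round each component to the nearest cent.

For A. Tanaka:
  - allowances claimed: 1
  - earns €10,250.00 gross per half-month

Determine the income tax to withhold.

Income Tax: taxable = €10,250.00 − 1×€410.00 = €9,840.00
  €201.60 + 10.3% × (€9,840.00 − €4,800.00) = €201.60 + 10.3% × €5,040.00 = €720.72

€720.72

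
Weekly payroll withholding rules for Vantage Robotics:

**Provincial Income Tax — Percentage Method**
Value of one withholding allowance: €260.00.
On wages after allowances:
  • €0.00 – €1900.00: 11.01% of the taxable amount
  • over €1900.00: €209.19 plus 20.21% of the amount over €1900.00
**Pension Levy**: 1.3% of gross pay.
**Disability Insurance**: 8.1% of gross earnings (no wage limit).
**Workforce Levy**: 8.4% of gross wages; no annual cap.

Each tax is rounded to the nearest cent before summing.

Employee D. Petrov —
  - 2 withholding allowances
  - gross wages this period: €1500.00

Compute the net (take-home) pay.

Provincial Income Tax: taxable = €1500.00 − 2×€260.00 = €980.00
  11.01% × €980.00 = €107.90
Pension Levy: 1.3% × €1500.00 = €19.50
Disability Insurance: 8.1% × €1500.00 = €121.50
Workforce Levy: 8.4% × €1500.00 = €126.00
Total withheld: €107.90 + €19.50 + €121.50 + €126.00 = €374.90
Net pay: €1500.00 − €374.90 = €1125.10

€1125.10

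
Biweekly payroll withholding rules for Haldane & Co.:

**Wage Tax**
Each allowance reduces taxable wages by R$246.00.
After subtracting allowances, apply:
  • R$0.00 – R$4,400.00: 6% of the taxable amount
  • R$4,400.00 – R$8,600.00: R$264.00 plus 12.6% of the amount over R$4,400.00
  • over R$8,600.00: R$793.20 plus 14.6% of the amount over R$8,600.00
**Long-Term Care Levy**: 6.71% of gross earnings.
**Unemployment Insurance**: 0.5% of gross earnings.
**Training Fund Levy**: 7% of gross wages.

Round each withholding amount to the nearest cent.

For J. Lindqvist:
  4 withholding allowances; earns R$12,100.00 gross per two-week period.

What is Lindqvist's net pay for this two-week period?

Wage Tax: taxable = R$12,100.00 − 4×R$246.00 = R$11,116.00
  R$793.20 + 14.6% × (R$11,116.00 − R$8,600.00) = R$793.20 + 14.6% × R$2,516.00 = R$1,160.54
Long-Term Care Levy: 6.71% × R$12,100.00 = R$811.91
Unemployment Insurance: 0.5% × R$12,100.00 = R$60.50
Training Fund Levy: 7% × R$12,100.00 = R$847.00
Total withheld: R$1,160.54 + R$811.91 + R$60.50 + R$847.00 = R$2,879.95
Net pay: R$12,100.00 − R$2,879.95 = R$9,220.05

R$9,220.05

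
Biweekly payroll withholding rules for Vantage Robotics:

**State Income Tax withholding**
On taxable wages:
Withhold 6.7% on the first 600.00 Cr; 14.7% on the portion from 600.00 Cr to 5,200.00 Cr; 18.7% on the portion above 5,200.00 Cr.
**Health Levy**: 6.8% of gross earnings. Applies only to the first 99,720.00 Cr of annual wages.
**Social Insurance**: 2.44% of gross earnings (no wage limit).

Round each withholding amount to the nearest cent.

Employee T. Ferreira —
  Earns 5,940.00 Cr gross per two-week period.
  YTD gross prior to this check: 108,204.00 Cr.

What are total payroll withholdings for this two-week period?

State Income Tax: taxable = 5,940.00 Cr
  716.40 Cr + 18.7% × (5,940.00 Cr − 5,200.00 Cr) = 716.40 Cr + 18.7% × 740.00 Cr = 854.78 Cr
Health Levy: YTD 108,204.00 Cr ≥ cap 99,720.00 Cr → 0.00 Cr
Social Insurance: 2.44% × 5,940.00 Cr = 144.94 Cr
Total: 854.78 Cr + 0.00 Cr + 144.94 Cr = 999.72 Cr

999.72 Cr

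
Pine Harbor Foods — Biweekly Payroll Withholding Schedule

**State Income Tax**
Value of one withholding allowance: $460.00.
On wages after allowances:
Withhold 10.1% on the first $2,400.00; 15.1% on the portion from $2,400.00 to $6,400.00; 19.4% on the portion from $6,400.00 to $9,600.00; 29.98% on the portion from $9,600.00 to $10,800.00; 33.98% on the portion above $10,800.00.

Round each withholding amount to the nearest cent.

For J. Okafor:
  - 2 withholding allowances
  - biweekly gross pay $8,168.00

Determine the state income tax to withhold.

State Income Tax: taxable = $8,168.00 − 2×$460.00 = $7,248.00
  $846.40 + 19.4% × ($7,248.00 − $6,400.00) = $846.40 + 19.4% × $848.00 = $1,010.91

$1,010.91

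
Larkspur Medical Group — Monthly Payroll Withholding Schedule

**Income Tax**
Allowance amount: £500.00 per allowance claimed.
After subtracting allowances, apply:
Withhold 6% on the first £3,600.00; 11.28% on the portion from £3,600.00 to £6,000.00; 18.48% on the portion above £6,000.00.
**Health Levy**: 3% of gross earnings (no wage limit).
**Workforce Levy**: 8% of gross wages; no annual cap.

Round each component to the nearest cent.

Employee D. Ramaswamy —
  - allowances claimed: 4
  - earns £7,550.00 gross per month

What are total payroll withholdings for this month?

Income Tax: taxable = £7,550.00 − 4×£500.00 = £5,550.00
  £216.00 + 11.28% × (£5,550.00 − £3,600.00) = £216.00 + 11.28% × £1,950.00 = £435.96
Health Levy: 3% × £7,550.00 = £226.50
Workforce Levy: 8% × £7,550.00 = £604.00
Total: £435.96 + £226.50 + £604.00 = £1,266.46

£1,266.46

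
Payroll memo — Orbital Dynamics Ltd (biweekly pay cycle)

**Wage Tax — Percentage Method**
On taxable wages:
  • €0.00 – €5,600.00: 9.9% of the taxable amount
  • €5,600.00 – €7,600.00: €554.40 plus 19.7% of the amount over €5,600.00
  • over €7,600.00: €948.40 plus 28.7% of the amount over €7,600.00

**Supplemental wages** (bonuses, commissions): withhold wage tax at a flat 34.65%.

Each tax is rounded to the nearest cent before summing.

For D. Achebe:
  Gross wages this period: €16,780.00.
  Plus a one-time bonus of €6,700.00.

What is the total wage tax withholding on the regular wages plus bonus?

€5,904.61

Wage Tax: taxable = €16,780.00
  €948.40 + 28.7% × (€16,780.00 − €7,600.00) = €948.40 + 28.7% × €9,180.00 = €3,583.06
Supplemental (34.65% flat on bonus): 34.65% × €6,700.00 = €2,321.55
Total wage tax: €3,583.06 + €2,321.55 = €5,904.61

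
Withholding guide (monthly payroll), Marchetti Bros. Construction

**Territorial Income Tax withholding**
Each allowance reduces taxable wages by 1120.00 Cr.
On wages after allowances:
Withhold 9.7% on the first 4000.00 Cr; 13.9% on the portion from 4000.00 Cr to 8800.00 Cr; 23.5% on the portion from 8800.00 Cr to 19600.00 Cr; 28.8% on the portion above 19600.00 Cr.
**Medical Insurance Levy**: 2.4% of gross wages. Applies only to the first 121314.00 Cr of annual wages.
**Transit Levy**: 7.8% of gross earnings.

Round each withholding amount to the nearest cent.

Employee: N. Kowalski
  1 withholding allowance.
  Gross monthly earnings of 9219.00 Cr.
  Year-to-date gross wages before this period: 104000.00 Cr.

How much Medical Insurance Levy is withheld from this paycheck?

221.26 Cr

Medical Insurance Levy: 2.4% × 9219.00 Cr = 221.26 Cr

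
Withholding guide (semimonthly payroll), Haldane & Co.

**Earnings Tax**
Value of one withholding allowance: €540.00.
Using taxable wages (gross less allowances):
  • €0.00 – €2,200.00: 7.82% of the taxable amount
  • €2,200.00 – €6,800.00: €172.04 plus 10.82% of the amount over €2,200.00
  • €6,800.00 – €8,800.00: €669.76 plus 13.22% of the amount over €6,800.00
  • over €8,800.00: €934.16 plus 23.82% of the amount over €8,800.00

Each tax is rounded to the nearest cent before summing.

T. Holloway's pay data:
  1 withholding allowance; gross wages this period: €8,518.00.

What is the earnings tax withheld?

€825.49

Earnings Tax: taxable = €8,518.00 − 1×€540.00 = €7,978.00
  €669.76 + 13.22% × (€7,978.00 − €6,800.00) = €669.76 + 13.22% × €1,178.00 = €825.49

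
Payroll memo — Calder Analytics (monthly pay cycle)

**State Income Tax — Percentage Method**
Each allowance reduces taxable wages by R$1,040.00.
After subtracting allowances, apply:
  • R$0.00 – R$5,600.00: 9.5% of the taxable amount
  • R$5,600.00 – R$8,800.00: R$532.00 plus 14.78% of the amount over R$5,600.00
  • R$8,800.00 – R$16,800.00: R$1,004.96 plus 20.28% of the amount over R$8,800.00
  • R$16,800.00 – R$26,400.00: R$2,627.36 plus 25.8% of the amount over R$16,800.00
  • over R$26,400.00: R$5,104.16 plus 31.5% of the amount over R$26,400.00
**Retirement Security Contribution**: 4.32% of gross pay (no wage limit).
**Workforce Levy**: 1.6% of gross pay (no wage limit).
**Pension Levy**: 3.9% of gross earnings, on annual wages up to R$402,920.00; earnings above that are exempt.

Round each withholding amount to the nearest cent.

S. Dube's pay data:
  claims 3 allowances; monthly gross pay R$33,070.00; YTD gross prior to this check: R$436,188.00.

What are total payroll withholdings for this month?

R$8,180.15

State Income Tax: taxable = R$33,070.00 − 3×R$1,040.00 = R$29,950.00
  R$5,104.16 + 31.5% × (R$29,950.00 − R$26,400.00) = R$5,104.16 + 31.5% × R$3,550.00 = R$6,222.41
Retirement Security Contribution: 4.32% × R$33,070.00 = R$1,428.62
Workforce Levy: 1.6% × R$33,070.00 = R$529.12
Pension Levy: YTD R$436,188.00 ≥ cap R$402,920.00 → R$0.00
Total: R$6,222.41 + R$1,428.62 + R$529.12 + R$0.00 = R$8,180.15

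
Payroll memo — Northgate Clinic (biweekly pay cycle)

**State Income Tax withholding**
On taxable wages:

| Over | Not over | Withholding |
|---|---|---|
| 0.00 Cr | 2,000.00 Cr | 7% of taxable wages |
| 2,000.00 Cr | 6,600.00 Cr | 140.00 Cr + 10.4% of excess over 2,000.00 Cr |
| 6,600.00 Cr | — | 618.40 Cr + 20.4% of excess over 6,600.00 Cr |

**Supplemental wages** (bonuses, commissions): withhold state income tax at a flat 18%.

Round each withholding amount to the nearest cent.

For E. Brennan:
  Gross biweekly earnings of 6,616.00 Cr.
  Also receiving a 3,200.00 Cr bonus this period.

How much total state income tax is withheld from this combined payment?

1,197.66 Cr

State Income Tax: taxable = 6,616.00 Cr
  618.40 Cr + 20.4% × (6,616.00 Cr − 6,600.00 Cr) = 618.40 Cr + 20.4% × 16.00 Cr = 621.66 Cr
Supplemental (18% flat on bonus): 18% × 3,200.00 Cr = 576.00 Cr
Total state income tax: 621.66 Cr + 576.00 Cr = 1,197.66 Cr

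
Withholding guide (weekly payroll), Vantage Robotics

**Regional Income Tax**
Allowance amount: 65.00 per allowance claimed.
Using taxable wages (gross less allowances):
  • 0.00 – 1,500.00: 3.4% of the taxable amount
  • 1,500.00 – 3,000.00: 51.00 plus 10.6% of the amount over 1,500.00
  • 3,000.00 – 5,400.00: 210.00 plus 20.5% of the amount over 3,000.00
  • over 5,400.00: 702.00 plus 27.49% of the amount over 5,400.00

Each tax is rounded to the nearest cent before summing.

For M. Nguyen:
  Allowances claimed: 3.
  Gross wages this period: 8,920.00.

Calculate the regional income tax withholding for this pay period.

Regional Income Tax: taxable = 8,920.00 − 3×65.00 = 8,725.00
  702.00 + 27.49% × (8,725.00 − 5,400.00) = 702.00 + 27.49% × 3,325.00 = 1,616.04

1,616.04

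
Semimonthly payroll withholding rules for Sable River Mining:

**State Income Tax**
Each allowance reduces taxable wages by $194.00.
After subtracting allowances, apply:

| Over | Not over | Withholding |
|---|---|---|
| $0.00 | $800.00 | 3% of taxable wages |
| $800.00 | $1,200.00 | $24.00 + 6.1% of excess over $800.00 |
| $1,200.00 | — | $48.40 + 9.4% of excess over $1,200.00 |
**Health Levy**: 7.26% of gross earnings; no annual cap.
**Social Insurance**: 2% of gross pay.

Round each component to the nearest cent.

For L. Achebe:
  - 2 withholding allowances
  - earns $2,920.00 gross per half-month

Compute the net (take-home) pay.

State Income Tax: taxable = $2,920.00 − 2×$194.00 = $2,532.00
  $48.40 + 9.4% × ($2,532.00 − $1,200.00) = $48.40 + 9.4% × $1,332.00 = $173.61
Health Levy: 7.26% × $2,920.00 = $211.99
Social Insurance: 2% × $2,920.00 = $58.40
Total withheld: $173.61 + $211.99 + $58.40 = $444.00
Net pay: $2,920.00 − $444.00 = $2,476.00

$2,476.00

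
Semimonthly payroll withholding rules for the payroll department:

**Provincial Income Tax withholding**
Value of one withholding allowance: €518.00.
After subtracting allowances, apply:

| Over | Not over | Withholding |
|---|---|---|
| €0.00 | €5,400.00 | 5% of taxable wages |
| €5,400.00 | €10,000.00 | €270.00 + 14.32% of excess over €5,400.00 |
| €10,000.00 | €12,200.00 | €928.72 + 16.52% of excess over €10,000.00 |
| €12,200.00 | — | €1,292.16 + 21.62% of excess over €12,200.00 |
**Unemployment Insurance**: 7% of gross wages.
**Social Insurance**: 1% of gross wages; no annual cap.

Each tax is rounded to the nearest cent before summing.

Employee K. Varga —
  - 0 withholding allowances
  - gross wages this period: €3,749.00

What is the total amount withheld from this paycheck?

Provincial Income Tax: taxable = €3,749.00
  5% × €3,749.00 = €187.45
Unemployment Insurance: 7% × €3,749.00 = €262.43
Social Insurance: 1% × €3,749.00 = €37.49
Total: €187.45 + €262.43 + €37.49 = €487.37

€487.37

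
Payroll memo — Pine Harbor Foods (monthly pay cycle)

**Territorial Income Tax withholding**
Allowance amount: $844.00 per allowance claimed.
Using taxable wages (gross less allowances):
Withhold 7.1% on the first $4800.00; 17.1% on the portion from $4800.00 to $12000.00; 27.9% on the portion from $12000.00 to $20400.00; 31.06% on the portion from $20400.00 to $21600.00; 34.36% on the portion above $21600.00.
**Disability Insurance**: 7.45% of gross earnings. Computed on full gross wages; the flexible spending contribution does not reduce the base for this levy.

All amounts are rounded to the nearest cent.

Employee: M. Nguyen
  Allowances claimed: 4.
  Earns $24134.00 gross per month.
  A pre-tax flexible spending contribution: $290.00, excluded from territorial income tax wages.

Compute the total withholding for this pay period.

Territorial Income Tax: taxable = $24134.00 − $290.00 − 4×$844.00 = $20468.00
  $3915.60 + 31.06% × ($20468.00 − $20400.00) = $3915.60 + 31.06% × $68.00 = $3936.72
Disability Insurance: 7.45% × $24134.00 = $1797.98
Total: $3936.72 + $1797.98 = $5734.70

$5734.70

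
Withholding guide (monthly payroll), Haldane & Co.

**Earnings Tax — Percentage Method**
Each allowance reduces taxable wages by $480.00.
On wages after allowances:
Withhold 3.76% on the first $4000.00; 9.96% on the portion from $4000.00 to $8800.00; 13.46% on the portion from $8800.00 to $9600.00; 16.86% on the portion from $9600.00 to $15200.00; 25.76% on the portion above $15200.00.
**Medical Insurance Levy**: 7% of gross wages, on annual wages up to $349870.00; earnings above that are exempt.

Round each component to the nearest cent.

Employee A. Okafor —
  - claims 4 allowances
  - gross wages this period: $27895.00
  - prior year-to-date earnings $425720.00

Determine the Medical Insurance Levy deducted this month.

Medical Insurance Levy: YTD $425720.00 ≥ cap $349870.00 → $0.00

$0.00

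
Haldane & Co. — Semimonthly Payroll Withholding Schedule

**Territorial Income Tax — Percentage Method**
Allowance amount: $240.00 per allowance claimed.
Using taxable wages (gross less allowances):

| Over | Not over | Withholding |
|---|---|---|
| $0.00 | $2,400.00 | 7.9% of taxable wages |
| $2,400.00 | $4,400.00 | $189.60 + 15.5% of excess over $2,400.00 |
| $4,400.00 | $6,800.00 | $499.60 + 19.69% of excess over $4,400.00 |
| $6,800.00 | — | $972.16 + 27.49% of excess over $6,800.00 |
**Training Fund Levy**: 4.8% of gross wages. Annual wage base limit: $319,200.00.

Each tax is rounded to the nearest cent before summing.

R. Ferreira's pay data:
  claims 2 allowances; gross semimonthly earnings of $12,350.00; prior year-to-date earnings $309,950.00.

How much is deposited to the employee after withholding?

Territorial Income Tax: taxable = $12,350.00 − 2×$240.00 = $11,870.00
  $972.16 + 27.49% × ($11,870.00 − $6,800.00) = $972.16 + 27.49% × $5,070.00 = $2,365.90
Training Fund Levy: cap $319,200.00 − YTD $309,950.00 = $9,250.00 subject; 4.8% × $9,250.00 = $444.00
Total withheld: $2,365.90 + $444.00 = $2,809.90
Net pay: $12,350.00 − $2,809.90 = $9,540.10

$9,540.10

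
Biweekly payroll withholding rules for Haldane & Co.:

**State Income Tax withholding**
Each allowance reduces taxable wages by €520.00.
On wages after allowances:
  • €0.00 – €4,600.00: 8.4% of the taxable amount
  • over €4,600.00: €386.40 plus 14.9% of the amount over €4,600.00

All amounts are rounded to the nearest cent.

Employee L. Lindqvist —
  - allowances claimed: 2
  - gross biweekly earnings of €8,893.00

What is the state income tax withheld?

€871.10

State Income Tax: taxable = €8,893.00 − 2×€520.00 = €7,853.00
  €386.40 + 14.9% × (€7,853.00 − €4,600.00) = €386.40 + 14.9% × €3,253.00 = €871.10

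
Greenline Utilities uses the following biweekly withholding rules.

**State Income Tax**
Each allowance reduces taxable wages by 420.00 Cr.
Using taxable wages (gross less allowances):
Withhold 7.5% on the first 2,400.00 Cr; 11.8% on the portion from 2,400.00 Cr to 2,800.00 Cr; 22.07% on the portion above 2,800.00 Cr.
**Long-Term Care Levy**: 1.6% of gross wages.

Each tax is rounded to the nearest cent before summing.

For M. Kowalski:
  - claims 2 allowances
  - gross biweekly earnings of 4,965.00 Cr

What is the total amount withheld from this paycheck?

599.07 Cr

State Income Tax: taxable = 4,965.00 Cr − 2×420.00 Cr = 4,125.00 Cr
  227.20 Cr + 22.07% × (4,125.00 Cr − 2,800.00 Cr) = 227.20 Cr + 22.07% × 1,325.00 Cr = 519.63 Cr
Long-Term Care Levy: 1.6% × 4,965.00 Cr = 79.44 Cr
Total: 519.63 Cr + 79.44 Cr = 599.07 Cr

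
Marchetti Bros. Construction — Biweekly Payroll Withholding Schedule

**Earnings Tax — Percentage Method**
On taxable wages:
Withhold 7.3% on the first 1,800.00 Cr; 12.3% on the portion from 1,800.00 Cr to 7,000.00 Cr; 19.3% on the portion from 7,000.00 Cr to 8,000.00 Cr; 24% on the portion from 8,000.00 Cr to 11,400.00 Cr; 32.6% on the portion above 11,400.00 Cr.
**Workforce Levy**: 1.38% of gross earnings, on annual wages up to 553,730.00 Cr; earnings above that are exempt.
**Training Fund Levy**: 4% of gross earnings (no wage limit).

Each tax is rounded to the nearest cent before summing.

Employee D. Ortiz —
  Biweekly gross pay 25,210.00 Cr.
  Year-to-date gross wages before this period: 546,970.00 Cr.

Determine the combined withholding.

7,383.75 Cr

Earnings Tax: taxable = 25,210.00 Cr
  1,780.00 Cr + 32.6% × (25,210.00 Cr − 11,400.00 Cr) = 1,780.00 Cr + 32.6% × 13,810.00 Cr = 6,282.06 Cr
Workforce Levy: cap 553,730.00 Cr − YTD 546,970.00 Cr = 6,760.00 Cr subject; 1.38% × 6,760.00 Cr = 93.29 Cr
Training Fund Levy: 4% × 25,210.00 Cr = 1,008.40 Cr
Total: 6,282.06 Cr + 93.29 Cr + 1,008.40 Cr = 7,383.75 Cr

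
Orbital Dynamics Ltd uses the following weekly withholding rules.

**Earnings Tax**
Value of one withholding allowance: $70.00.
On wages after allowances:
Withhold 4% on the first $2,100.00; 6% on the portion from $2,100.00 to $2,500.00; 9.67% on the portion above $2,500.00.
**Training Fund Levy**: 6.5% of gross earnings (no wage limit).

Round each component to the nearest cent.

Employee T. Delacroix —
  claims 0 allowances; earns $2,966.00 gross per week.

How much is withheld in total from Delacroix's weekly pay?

$345.85

Earnings Tax: taxable = $2,966.00
  $108.00 + 9.67% × ($2,966.00 − $2,500.00) = $108.00 + 9.67% × $466.00 = $153.06
Training Fund Levy: 6.5% × $2,966.00 = $192.79
Total: $153.06 + $192.79 = $345.85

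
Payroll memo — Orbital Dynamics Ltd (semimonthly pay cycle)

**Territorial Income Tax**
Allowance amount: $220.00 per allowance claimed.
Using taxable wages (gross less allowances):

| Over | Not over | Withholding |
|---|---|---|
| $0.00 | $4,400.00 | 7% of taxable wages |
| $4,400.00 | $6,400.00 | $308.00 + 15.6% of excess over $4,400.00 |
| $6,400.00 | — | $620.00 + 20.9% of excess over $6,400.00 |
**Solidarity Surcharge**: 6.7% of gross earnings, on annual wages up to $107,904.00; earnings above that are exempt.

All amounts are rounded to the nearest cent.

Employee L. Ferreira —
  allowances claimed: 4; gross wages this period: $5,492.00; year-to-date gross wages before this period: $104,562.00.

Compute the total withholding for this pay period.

Territorial Income Tax: taxable = $5,492.00 − 4×$220.00 = $4,612.00
  $308.00 + 15.6% × ($4,612.00 − $4,400.00) = $308.00 + 15.6% × $212.00 = $341.07
Solidarity Surcharge: cap $107,904.00 − YTD $104,562.00 = $3,342.00 subject; 6.7% × $3,342.00 = $223.91
Total: $341.07 + $223.91 = $564.98

$564.98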